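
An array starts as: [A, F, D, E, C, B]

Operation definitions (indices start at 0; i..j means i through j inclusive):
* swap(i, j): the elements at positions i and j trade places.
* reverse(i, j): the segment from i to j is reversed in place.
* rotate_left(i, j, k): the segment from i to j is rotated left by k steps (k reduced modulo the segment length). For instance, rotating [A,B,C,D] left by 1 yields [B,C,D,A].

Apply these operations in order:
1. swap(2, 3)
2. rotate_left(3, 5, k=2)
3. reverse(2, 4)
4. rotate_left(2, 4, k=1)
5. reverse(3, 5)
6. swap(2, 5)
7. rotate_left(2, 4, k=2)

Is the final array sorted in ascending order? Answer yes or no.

After 1 (swap(2, 3)): [A, F, E, D, C, B]
After 2 (rotate_left(3, 5, k=2)): [A, F, E, B, D, C]
After 3 (reverse(2, 4)): [A, F, D, B, E, C]
After 4 (rotate_left(2, 4, k=1)): [A, F, B, E, D, C]
After 5 (reverse(3, 5)): [A, F, B, C, D, E]
After 6 (swap(2, 5)): [A, F, E, C, D, B]
After 7 (rotate_left(2, 4, k=2)): [A, F, D, E, C, B]

Answer: no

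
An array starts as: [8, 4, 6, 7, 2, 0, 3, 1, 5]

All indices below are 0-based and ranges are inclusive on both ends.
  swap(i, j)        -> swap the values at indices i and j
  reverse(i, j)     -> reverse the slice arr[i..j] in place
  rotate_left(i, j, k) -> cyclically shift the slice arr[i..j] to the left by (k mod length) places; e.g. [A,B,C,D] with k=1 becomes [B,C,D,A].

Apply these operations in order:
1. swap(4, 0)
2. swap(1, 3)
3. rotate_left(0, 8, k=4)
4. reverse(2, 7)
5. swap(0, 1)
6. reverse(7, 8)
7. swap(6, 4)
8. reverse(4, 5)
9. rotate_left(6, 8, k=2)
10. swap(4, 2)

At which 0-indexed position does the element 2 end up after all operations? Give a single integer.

Answer: 7

Derivation:
After 1 (swap(4, 0)): [2, 4, 6, 7, 8, 0, 3, 1, 5]
After 2 (swap(1, 3)): [2, 7, 6, 4, 8, 0, 3, 1, 5]
After 3 (rotate_left(0, 8, k=4)): [8, 0, 3, 1, 5, 2, 7, 6, 4]
After 4 (reverse(2, 7)): [8, 0, 6, 7, 2, 5, 1, 3, 4]
After 5 (swap(0, 1)): [0, 8, 6, 7, 2, 5, 1, 3, 4]
After 6 (reverse(7, 8)): [0, 8, 6, 7, 2, 5, 1, 4, 3]
After 7 (swap(6, 4)): [0, 8, 6, 7, 1, 5, 2, 4, 3]
After 8 (reverse(4, 5)): [0, 8, 6, 7, 5, 1, 2, 4, 3]
After 9 (rotate_left(6, 8, k=2)): [0, 8, 6, 7, 5, 1, 3, 2, 4]
After 10 (swap(4, 2)): [0, 8, 5, 7, 6, 1, 3, 2, 4]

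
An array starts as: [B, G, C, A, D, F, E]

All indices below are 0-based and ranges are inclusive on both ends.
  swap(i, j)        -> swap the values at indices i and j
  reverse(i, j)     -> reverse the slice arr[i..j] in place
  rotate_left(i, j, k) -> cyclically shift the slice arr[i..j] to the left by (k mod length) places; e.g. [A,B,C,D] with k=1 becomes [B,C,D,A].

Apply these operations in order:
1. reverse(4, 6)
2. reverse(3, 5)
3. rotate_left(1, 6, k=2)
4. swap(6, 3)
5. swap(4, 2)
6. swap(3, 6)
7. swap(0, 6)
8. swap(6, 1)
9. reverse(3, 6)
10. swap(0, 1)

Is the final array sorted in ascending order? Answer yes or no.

After 1 (reverse(4, 6)): [B, G, C, A, E, F, D]
After 2 (reverse(3, 5)): [B, G, C, F, E, A, D]
After 3 (rotate_left(1, 6, k=2)): [B, F, E, A, D, G, C]
After 4 (swap(6, 3)): [B, F, E, C, D, G, A]
After 5 (swap(4, 2)): [B, F, D, C, E, G, A]
After 6 (swap(3, 6)): [B, F, D, A, E, G, C]
After 7 (swap(0, 6)): [C, F, D, A, E, G, B]
After 8 (swap(6, 1)): [C, B, D, A, E, G, F]
After 9 (reverse(3, 6)): [C, B, D, F, G, E, A]
After 10 (swap(0, 1)): [B, C, D, F, G, E, A]

Answer: no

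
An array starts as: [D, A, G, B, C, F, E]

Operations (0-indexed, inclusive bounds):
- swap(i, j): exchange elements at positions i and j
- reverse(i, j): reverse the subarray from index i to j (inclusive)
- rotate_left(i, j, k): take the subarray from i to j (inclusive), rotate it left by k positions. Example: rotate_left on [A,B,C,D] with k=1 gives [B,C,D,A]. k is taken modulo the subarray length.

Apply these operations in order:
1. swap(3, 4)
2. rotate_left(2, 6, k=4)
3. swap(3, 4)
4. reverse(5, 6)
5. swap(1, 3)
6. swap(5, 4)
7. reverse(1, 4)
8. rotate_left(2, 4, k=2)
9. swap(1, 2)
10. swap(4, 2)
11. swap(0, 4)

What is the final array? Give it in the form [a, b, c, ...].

After 1 (swap(3, 4)): [D, A, G, C, B, F, E]
After 2 (rotate_left(2, 6, k=4)): [D, A, E, G, C, B, F]
After 3 (swap(3, 4)): [D, A, E, C, G, B, F]
After 4 (reverse(5, 6)): [D, A, E, C, G, F, B]
After 5 (swap(1, 3)): [D, C, E, A, G, F, B]
After 6 (swap(5, 4)): [D, C, E, A, F, G, B]
After 7 (reverse(1, 4)): [D, F, A, E, C, G, B]
After 8 (rotate_left(2, 4, k=2)): [D, F, C, A, E, G, B]
After 9 (swap(1, 2)): [D, C, F, A, E, G, B]
After 10 (swap(4, 2)): [D, C, E, A, F, G, B]
After 11 (swap(0, 4)): [F, C, E, A, D, G, B]

Answer: [F, C, E, A, D, G, B]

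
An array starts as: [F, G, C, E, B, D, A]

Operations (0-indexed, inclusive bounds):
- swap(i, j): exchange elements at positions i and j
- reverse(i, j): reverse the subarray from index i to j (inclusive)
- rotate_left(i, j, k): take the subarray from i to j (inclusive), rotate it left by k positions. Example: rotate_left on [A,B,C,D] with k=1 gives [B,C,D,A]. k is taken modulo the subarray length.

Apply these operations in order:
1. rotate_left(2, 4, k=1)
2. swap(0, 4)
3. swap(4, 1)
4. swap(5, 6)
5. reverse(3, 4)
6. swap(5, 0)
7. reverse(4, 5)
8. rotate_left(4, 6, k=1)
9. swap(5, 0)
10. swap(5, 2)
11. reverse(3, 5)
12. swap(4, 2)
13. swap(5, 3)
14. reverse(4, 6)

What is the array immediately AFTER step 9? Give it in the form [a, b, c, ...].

After 1 (rotate_left(2, 4, k=1)): [F, G, E, B, C, D, A]
After 2 (swap(0, 4)): [C, G, E, B, F, D, A]
After 3 (swap(4, 1)): [C, F, E, B, G, D, A]
After 4 (swap(5, 6)): [C, F, E, B, G, A, D]
After 5 (reverse(3, 4)): [C, F, E, G, B, A, D]
After 6 (swap(5, 0)): [A, F, E, G, B, C, D]
After 7 (reverse(4, 5)): [A, F, E, G, C, B, D]
After 8 (rotate_left(4, 6, k=1)): [A, F, E, G, B, D, C]
After 9 (swap(5, 0)): [D, F, E, G, B, A, C]

Answer: [D, F, E, G, B, A, C]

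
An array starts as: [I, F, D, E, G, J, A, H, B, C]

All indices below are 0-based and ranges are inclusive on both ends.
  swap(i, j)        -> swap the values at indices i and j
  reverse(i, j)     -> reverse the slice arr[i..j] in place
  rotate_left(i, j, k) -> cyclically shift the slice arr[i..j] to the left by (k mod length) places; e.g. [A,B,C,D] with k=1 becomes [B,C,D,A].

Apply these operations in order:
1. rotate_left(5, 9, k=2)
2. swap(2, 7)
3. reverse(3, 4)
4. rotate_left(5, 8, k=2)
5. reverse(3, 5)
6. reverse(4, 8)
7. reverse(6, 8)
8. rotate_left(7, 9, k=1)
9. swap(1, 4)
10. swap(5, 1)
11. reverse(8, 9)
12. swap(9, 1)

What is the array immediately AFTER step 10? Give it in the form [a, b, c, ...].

After 1 (rotate_left(5, 9, k=2)): [I, F, D, E, G, H, B, C, J, A]
After 2 (swap(2, 7)): [I, F, C, E, G, H, B, D, J, A]
After 3 (reverse(3, 4)): [I, F, C, G, E, H, B, D, J, A]
After 4 (rotate_left(5, 8, k=2)): [I, F, C, G, E, D, J, H, B, A]
After 5 (reverse(3, 5)): [I, F, C, D, E, G, J, H, B, A]
After 6 (reverse(4, 8)): [I, F, C, D, B, H, J, G, E, A]
After 7 (reverse(6, 8)): [I, F, C, D, B, H, E, G, J, A]
After 8 (rotate_left(7, 9, k=1)): [I, F, C, D, B, H, E, J, A, G]
After 9 (swap(1, 4)): [I, B, C, D, F, H, E, J, A, G]
After 10 (swap(5, 1)): [I, H, C, D, F, B, E, J, A, G]

Answer: [I, H, C, D, F, B, E, J, A, G]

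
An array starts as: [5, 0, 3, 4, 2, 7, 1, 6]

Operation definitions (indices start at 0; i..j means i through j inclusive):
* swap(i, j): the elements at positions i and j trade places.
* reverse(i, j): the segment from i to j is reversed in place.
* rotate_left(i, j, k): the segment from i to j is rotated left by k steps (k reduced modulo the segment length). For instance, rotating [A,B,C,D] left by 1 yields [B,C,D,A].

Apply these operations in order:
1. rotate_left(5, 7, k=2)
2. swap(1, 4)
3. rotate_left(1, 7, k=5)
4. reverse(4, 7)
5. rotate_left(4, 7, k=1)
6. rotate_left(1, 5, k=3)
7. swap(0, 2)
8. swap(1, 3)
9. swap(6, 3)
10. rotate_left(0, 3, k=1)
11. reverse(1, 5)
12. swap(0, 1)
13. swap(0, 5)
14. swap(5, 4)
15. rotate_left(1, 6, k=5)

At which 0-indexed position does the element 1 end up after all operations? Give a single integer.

Answer: 3

Derivation:
After 1 (rotate_left(5, 7, k=2)): [5, 0, 3, 4, 2, 6, 7, 1]
After 2 (swap(1, 4)): [5, 2, 3, 4, 0, 6, 7, 1]
After 3 (rotate_left(1, 7, k=5)): [5, 7, 1, 2, 3, 4, 0, 6]
After 4 (reverse(4, 7)): [5, 7, 1, 2, 6, 0, 4, 3]
After 5 (rotate_left(4, 7, k=1)): [5, 7, 1, 2, 0, 4, 3, 6]
After 6 (rotate_left(1, 5, k=3)): [5, 0, 4, 7, 1, 2, 3, 6]
After 7 (swap(0, 2)): [4, 0, 5, 7, 1, 2, 3, 6]
After 8 (swap(1, 3)): [4, 7, 5, 0, 1, 2, 3, 6]
After 9 (swap(6, 3)): [4, 7, 5, 3, 1, 2, 0, 6]
After 10 (rotate_left(0, 3, k=1)): [7, 5, 3, 4, 1, 2, 0, 6]
After 11 (reverse(1, 5)): [7, 2, 1, 4, 3, 5, 0, 6]
After 12 (swap(0, 1)): [2, 7, 1, 4, 3, 5, 0, 6]
After 13 (swap(0, 5)): [5, 7, 1, 4, 3, 2, 0, 6]
After 14 (swap(5, 4)): [5, 7, 1, 4, 2, 3, 0, 6]
After 15 (rotate_left(1, 6, k=5)): [5, 0, 7, 1, 4, 2, 3, 6]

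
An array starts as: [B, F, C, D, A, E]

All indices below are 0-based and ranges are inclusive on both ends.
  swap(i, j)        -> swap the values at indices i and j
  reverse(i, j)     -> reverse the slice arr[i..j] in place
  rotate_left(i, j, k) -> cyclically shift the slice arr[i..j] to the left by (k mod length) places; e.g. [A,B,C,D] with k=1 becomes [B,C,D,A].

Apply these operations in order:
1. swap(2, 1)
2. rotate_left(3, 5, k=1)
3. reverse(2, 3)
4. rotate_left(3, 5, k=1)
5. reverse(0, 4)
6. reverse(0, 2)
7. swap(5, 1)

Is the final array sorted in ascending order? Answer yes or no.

After 1 (swap(2, 1)): [B, C, F, D, A, E]
After 2 (rotate_left(3, 5, k=1)): [B, C, F, A, E, D]
After 3 (reverse(2, 3)): [B, C, A, F, E, D]
After 4 (rotate_left(3, 5, k=1)): [B, C, A, E, D, F]
After 5 (reverse(0, 4)): [D, E, A, C, B, F]
After 6 (reverse(0, 2)): [A, E, D, C, B, F]
After 7 (swap(5, 1)): [A, F, D, C, B, E]

Answer: no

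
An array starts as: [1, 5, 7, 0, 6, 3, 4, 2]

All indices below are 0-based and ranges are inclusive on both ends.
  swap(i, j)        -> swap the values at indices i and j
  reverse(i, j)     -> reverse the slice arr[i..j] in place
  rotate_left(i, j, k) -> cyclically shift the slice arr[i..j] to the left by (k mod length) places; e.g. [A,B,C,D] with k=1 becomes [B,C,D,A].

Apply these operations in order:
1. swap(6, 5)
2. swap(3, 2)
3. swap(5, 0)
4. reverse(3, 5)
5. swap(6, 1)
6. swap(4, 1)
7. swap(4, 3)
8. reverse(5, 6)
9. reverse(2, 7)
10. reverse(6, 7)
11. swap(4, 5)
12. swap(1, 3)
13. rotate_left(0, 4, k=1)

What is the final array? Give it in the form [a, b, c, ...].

After 1 (swap(6, 5)): [1, 5, 7, 0, 6, 4, 3, 2]
After 2 (swap(3, 2)): [1, 5, 0, 7, 6, 4, 3, 2]
After 3 (swap(5, 0)): [4, 5, 0, 7, 6, 1, 3, 2]
After 4 (reverse(3, 5)): [4, 5, 0, 1, 6, 7, 3, 2]
After 5 (swap(6, 1)): [4, 3, 0, 1, 6, 7, 5, 2]
After 6 (swap(4, 1)): [4, 6, 0, 1, 3, 7, 5, 2]
After 7 (swap(4, 3)): [4, 6, 0, 3, 1, 7, 5, 2]
After 8 (reverse(5, 6)): [4, 6, 0, 3, 1, 5, 7, 2]
After 9 (reverse(2, 7)): [4, 6, 2, 7, 5, 1, 3, 0]
After 10 (reverse(6, 7)): [4, 6, 2, 7, 5, 1, 0, 3]
After 11 (swap(4, 5)): [4, 6, 2, 7, 1, 5, 0, 3]
After 12 (swap(1, 3)): [4, 7, 2, 6, 1, 5, 0, 3]
After 13 (rotate_left(0, 4, k=1)): [7, 2, 6, 1, 4, 5, 0, 3]

Answer: [7, 2, 6, 1, 4, 5, 0, 3]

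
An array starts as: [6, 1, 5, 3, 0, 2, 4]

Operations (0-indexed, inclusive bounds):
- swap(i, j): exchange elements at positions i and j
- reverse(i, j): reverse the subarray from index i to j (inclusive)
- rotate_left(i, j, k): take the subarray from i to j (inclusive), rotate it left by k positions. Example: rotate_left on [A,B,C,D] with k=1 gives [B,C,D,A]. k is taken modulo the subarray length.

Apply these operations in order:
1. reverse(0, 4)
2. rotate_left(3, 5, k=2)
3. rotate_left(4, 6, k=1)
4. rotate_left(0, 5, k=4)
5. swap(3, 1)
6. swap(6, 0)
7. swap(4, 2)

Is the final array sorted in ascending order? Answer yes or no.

After 1 (reverse(0, 4)): [0, 3, 5, 1, 6, 2, 4]
After 2 (rotate_left(3, 5, k=2)): [0, 3, 5, 2, 1, 6, 4]
After 3 (rotate_left(4, 6, k=1)): [0, 3, 5, 2, 6, 4, 1]
After 4 (rotate_left(0, 5, k=4)): [6, 4, 0, 3, 5, 2, 1]
After 5 (swap(3, 1)): [6, 3, 0, 4, 5, 2, 1]
After 6 (swap(6, 0)): [1, 3, 0, 4, 5, 2, 6]
After 7 (swap(4, 2)): [1, 3, 5, 4, 0, 2, 6]

Answer: no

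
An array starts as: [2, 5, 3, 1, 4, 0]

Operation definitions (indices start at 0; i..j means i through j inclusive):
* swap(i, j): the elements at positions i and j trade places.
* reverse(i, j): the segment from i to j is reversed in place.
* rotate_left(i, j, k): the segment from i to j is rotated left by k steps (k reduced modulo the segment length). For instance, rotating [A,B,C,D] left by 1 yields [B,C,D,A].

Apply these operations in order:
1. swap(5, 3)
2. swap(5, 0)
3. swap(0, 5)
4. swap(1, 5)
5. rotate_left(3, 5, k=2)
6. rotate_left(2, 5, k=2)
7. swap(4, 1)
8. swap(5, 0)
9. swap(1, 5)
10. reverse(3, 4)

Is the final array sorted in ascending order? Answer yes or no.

Answer: no

Derivation:
After 1 (swap(5, 3)): [2, 5, 3, 0, 4, 1]
After 2 (swap(5, 0)): [1, 5, 3, 0, 4, 2]
After 3 (swap(0, 5)): [2, 5, 3, 0, 4, 1]
After 4 (swap(1, 5)): [2, 1, 3, 0, 4, 5]
After 5 (rotate_left(3, 5, k=2)): [2, 1, 3, 5, 0, 4]
After 6 (rotate_left(2, 5, k=2)): [2, 1, 0, 4, 3, 5]
After 7 (swap(4, 1)): [2, 3, 0, 4, 1, 5]
After 8 (swap(5, 0)): [5, 3, 0, 4, 1, 2]
After 9 (swap(1, 5)): [5, 2, 0, 4, 1, 3]
After 10 (reverse(3, 4)): [5, 2, 0, 1, 4, 3]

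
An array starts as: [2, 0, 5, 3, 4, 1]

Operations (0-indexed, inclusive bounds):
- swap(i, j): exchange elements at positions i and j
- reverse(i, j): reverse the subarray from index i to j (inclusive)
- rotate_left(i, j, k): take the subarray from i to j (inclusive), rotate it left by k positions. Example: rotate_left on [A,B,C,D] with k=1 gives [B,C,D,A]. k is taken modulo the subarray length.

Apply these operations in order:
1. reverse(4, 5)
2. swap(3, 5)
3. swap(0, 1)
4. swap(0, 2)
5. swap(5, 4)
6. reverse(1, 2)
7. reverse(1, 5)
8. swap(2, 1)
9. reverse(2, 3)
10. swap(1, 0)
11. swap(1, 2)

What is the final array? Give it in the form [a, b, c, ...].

After 1 (reverse(4, 5)): [2, 0, 5, 3, 1, 4]
After 2 (swap(3, 5)): [2, 0, 5, 4, 1, 3]
After 3 (swap(0, 1)): [0, 2, 5, 4, 1, 3]
After 4 (swap(0, 2)): [5, 2, 0, 4, 1, 3]
After 5 (swap(5, 4)): [5, 2, 0, 4, 3, 1]
After 6 (reverse(1, 2)): [5, 0, 2, 4, 3, 1]
After 7 (reverse(1, 5)): [5, 1, 3, 4, 2, 0]
After 8 (swap(2, 1)): [5, 3, 1, 4, 2, 0]
After 9 (reverse(2, 3)): [5, 3, 4, 1, 2, 0]
After 10 (swap(1, 0)): [3, 5, 4, 1, 2, 0]
After 11 (swap(1, 2)): [3, 4, 5, 1, 2, 0]

Answer: [3, 4, 5, 1, 2, 0]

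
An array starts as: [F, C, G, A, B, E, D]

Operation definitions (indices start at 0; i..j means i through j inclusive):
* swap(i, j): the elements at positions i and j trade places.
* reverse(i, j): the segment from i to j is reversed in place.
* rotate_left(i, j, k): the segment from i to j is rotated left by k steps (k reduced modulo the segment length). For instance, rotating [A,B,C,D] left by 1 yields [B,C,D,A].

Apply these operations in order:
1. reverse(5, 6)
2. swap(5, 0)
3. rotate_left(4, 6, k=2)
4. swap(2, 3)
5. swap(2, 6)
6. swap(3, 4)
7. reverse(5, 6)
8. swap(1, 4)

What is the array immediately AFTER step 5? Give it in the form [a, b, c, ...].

Answer: [D, C, F, G, E, B, A]

Derivation:
After 1 (reverse(5, 6)): [F, C, G, A, B, D, E]
After 2 (swap(5, 0)): [D, C, G, A, B, F, E]
After 3 (rotate_left(4, 6, k=2)): [D, C, G, A, E, B, F]
After 4 (swap(2, 3)): [D, C, A, G, E, B, F]
After 5 (swap(2, 6)): [D, C, F, G, E, B, A]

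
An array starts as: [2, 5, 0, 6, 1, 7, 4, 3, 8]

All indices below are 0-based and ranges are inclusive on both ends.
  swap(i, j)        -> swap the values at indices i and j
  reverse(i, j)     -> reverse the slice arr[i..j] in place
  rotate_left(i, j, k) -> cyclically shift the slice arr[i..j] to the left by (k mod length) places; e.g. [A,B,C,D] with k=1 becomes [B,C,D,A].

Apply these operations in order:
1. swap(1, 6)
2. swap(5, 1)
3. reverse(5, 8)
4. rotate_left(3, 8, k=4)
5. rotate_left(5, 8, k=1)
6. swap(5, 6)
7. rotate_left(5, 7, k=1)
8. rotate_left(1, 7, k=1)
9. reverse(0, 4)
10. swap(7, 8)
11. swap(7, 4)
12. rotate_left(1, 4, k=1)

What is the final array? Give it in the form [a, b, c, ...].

Answer: [1, 5, 0, 6, 4, 3, 8, 2, 7]

Derivation:
After 1 (swap(1, 6)): [2, 4, 0, 6, 1, 7, 5, 3, 8]
After 2 (swap(5, 1)): [2, 7, 0, 6, 1, 4, 5, 3, 8]
After 3 (reverse(5, 8)): [2, 7, 0, 6, 1, 8, 3, 5, 4]
After 4 (rotate_left(3, 8, k=4)): [2, 7, 0, 5, 4, 6, 1, 8, 3]
After 5 (rotate_left(5, 8, k=1)): [2, 7, 0, 5, 4, 1, 8, 3, 6]
After 6 (swap(5, 6)): [2, 7, 0, 5, 4, 8, 1, 3, 6]
After 7 (rotate_left(5, 7, k=1)): [2, 7, 0, 5, 4, 1, 3, 8, 6]
After 8 (rotate_left(1, 7, k=1)): [2, 0, 5, 4, 1, 3, 8, 7, 6]
After 9 (reverse(0, 4)): [1, 4, 5, 0, 2, 3, 8, 7, 6]
After 10 (swap(7, 8)): [1, 4, 5, 0, 2, 3, 8, 6, 7]
After 11 (swap(7, 4)): [1, 4, 5, 0, 6, 3, 8, 2, 7]
After 12 (rotate_left(1, 4, k=1)): [1, 5, 0, 6, 4, 3, 8, 2, 7]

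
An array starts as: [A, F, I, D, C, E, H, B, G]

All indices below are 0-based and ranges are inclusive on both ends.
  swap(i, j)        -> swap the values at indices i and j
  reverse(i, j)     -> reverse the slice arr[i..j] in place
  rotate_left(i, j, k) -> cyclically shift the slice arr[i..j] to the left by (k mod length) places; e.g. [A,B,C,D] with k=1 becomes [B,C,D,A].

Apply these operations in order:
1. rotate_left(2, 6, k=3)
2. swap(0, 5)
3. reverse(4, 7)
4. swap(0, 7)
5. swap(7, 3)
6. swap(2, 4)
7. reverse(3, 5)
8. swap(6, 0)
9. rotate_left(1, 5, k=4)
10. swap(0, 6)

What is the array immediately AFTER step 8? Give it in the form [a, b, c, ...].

After 1 (rotate_left(2, 6, k=3)): [A, F, E, H, I, D, C, B, G]
After 2 (swap(0, 5)): [D, F, E, H, I, A, C, B, G]
After 3 (reverse(4, 7)): [D, F, E, H, B, C, A, I, G]
After 4 (swap(0, 7)): [I, F, E, H, B, C, A, D, G]
After 5 (swap(7, 3)): [I, F, E, D, B, C, A, H, G]
After 6 (swap(2, 4)): [I, F, B, D, E, C, A, H, G]
After 7 (reverse(3, 5)): [I, F, B, C, E, D, A, H, G]
After 8 (swap(6, 0)): [A, F, B, C, E, D, I, H, G]

Answer: [A, F, B, C, E, D, I, H, G]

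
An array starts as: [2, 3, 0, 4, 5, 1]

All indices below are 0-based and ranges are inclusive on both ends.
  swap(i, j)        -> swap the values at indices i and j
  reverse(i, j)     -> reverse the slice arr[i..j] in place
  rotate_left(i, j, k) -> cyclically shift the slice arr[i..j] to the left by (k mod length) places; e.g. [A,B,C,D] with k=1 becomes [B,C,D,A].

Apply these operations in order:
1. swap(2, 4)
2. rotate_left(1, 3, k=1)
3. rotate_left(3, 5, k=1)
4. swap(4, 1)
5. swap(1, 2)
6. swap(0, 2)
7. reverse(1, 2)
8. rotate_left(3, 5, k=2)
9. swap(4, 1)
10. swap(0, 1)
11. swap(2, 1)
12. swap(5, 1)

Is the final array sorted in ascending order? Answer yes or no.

Answer: no

Derivation:
After 1 (swap(2, 4)): [2, 3, 5, 4, 0, 1]
After 2 (rotate_left(1, 3, k=1)): [2, 5, 4, 3, 0, 1]
After 3 (rotate_left(3, 5, k=1)): [2, 5, 4, 0, 1, 3]
After 4 (swap(4, 1)): [2, 1, 4, 0, 5, 3]
After 5 (swap(1, 2)): [2, 4, 1, 0, 5, 3]
After 6 (swap(0, 2)): [1, 4, 2, 0, 5, 3]
After 7 (reverse(1, 2)): [1, 2, 4, 0, 5, 3]
After 8 (rotate_left(3, 5, k=2)): [1, 2, 4, 3, 0, 5]
After 9 (swap(4, 1)): [1, 0, 4, 3, 2, 5]
After 10 (swap(0, 1)): [0, 1, 4, 3, 2, 5]
After 11 (swap(2, 1)): [0, 4, 1, 3, 2, 5]
After 12 (swap(5, 1)): [0, 5, 1, 3, 2, 4]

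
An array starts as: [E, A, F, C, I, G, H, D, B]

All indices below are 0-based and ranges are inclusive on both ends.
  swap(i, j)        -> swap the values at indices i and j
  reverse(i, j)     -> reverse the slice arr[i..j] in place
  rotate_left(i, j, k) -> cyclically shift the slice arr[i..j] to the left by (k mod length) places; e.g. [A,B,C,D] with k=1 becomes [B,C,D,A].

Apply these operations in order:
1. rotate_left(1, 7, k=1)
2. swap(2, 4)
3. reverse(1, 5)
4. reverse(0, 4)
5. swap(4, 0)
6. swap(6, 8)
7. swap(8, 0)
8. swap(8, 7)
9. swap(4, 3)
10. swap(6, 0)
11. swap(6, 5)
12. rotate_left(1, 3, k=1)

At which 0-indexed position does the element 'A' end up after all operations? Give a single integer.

After 1 (rotate_left(1, 7, k=1)): [E, F, C, I, G, H, D, A, B]
After 2 (swap(2, 4)): [E, F, G, I, C, H, D, A, B]
After 3 (reverse(1, 5)): [E, H, C, I, G, F, D, A, B]
After 4 (reverse(0, 4)): [G, I, C, H, E, F, D, A, B]
After 5 (swap(4, 0)): [E, I, C, H, G, F, D, A, B]
After 6 (swap(6, 8)): [E, I, C, H, G, F, B, A, D]
After 7 (swap(8, 0)): [D, I, C, H, G, F, B, A, E]
After 8 (swap(8, 7)): [D, I, C, H, G, F, B, E, A]
After 9 (swap(4, 3)): [D, I, C, G, H, F, B, E, A]
After 10 (swap(6, 0)): [B, I, C, G, H, F, D, E, A]
After 11 (swap(6, 5)): [B, I, C, G, H, D, F, E, A]
After 12 (rotate_left(1, 3, k=1)): [B, C, G, I, H, D, F, E, A]

Answer: 8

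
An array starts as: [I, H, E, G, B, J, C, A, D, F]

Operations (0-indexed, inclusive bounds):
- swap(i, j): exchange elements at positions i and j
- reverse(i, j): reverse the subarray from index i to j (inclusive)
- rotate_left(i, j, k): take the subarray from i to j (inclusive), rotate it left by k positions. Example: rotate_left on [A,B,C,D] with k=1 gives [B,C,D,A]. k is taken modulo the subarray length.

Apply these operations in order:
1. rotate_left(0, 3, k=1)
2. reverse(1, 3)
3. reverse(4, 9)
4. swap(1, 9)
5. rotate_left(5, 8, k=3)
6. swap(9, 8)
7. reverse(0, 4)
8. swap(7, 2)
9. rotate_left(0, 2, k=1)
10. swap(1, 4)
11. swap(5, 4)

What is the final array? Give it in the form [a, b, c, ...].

After 1 (rotate_left(0, 3, k=1)): [H, E, G, I, B, J, C, A, D, F]
After 2 (reverse(1, 3)): [H, I, G, E, B, J, C, A, D, F]
After 3 (reverse(4, 9)): [H, I, G, E, F, D, A, C, J, B]
After 4 (swap(1, 9)): [H, B, G, E, F, D, A, C, J, I]
After 5 (rotate_left(5, 8, k=3)): [H, B, G, E, F, J, D, A, C, I]
After 6 (swap(9, 8)): [H, B, G, E, F, J, D, A, I, C]
After 7 (reverse(0, 4)): [F, E, G, B, H, J, D, A, I, C]
After 8 (swap(7, 2)): [F, E, A, B, H, J, D, G, I, C]
After 9 (rotate_left(0, 2, k=1)): [E, A, F, B, H, J, D, G, I, C]
After 10 (swap(1, 4)): [E, H, F, B, A, J, D, G, I, C]
After 11 (swap(5, 4)): [E, H, F, B, J, A, D, G, I, C]

Answer: [E, H, F, B, J, A, D, G, I, C]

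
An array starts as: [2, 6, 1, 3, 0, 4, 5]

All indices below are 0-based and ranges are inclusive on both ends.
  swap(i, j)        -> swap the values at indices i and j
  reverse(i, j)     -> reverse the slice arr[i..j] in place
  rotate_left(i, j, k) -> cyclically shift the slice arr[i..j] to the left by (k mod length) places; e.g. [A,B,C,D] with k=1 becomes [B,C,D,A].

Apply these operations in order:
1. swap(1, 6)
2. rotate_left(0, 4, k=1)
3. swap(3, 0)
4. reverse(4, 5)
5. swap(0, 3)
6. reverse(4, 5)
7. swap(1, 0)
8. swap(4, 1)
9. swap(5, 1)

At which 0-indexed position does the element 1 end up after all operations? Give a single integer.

After 1 (swap(1, 6)): [2, 5, 1, 3, 0, 4, 6]
After 2 (rotate_left(0, 4, k=1)): [5, 1, 3, 0, 2, 4, 6]
After 3 (swap(3, 0)): [0, 1, 3, 5, 2, 4, 6]
After 4 (reverse(4, 5)): [0, 1, 3, 5, 4, 2, 6]
After 5 (swap(0, 3)): [5, 1, 3, 0, 4, 2, 6]
After 6 (reverse(4, 5)): [5, 1, 3, 0, 2, 4, 6]
After 7 (swap(1, 0)): [1, 5, 3, 0, 2, 4, 6]
After 8 (swap(4, 1)): [1, 2, 3, 0, 5, 4, 6]
After 9 (swap(5, 1)): [1, 4, 3, 0, 5, 2, 6]

Answer: 0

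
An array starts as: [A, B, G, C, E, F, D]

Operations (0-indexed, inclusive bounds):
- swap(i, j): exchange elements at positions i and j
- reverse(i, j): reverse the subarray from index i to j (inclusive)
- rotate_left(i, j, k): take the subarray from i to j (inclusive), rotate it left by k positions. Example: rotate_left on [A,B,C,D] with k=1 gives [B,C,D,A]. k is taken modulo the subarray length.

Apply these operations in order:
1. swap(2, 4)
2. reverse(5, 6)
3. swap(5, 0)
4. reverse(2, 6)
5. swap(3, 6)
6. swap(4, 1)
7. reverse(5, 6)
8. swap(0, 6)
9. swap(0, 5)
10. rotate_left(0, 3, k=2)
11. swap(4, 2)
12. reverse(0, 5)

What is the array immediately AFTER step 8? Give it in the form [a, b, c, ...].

Answer: [C, G, F, E, B, A, D]

Derivation:
After 1 (swap(2, 4)): [A, B, E, C, G, F, D]
After 2 (reverse(5, 6)): [A, B, E, C, G, D, F]
After 3 (swap(5, 0)): [D, B, E, C, G, A, F]
After 4 (reverse(2, 6)): [D, B, F, A, G, C, E]
After 5 (swap(3, 6)): [D, B, F, E, G, C, A]
After 6 (swap(4, 1)): [D, G, F, E, B, C, A]
After 7 (reverse(5, 6)): [D, G, F, E, B, A, C]
After 8 (swap(0, 6)): [C, G, F, E, B, A, D]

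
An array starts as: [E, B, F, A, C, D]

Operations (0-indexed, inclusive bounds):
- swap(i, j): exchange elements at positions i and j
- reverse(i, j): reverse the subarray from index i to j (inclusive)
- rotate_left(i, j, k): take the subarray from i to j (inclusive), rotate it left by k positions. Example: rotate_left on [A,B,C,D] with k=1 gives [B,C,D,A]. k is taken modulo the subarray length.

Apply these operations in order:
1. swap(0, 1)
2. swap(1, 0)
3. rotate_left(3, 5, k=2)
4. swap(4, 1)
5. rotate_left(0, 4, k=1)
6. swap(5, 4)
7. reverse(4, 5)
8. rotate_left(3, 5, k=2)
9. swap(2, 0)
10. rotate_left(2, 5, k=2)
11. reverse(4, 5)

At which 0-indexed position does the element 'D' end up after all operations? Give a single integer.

After 1 (swap(0, 1)): [B, E, F, A, C, D]
After 2 (swap(1, 0)): [E, B, F, A, C, D]
After 3 (rotate_left(3, 5, k=2)): [E, B, F, D, A, C]
After 4 (swap(4, 1)): [E, A, F, D, B, C]
After 5 (rotate_left(0, 4, k=1)): [A, F, D, B, E, C]
After 6 (swap(5, 4)): [A, F, D, B, C, E]
After 7 (reverse(4, 5)): [A, F, D, B, E, C]
After 8 (rotate_left(3, 5, k=2)): [A, F, D, C, B, E]
After 9 (swap(2, 0)): [D, F, A, C, B, E]
After 10 (rotate_left(2, 5, k=2)): [D, F, B, E, A, C]
After 11 (reverse(4, 5)): [D, F, B, E, C, A]

Answer: 0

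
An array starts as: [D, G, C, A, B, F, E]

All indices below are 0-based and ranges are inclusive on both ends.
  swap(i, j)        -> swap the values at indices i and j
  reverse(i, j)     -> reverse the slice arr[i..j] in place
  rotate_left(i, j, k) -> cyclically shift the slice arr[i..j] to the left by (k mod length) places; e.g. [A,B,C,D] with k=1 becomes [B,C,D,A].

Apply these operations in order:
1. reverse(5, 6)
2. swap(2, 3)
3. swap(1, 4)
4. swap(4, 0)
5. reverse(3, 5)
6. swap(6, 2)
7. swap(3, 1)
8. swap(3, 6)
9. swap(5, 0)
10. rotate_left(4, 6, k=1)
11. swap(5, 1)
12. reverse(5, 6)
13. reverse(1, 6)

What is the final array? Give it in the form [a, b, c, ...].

Answer: [C, E, D, G, A, F, B]

Derivation:
After 1 (reverse(5, 6)): [D, G, C, A, B, E, F]
After 2 (swap(2, 3)): [D, G, A, C, B, E, F]
After 3 (swap(1, 4)): [D, B, A, C, G, E, F]
After 4 (swap(4, 0)): [G, B, A, C, D, E, F]
After 5 (reverse(3, 5)): [G, B, A, E, D, C, F]
After 6 (swap(6, 2)): [G, B, F, E, D, C, A]
After 7 (swap(3, 1)): [G, E, F, B, D, C, A]
After 8 (swap(3, 6)): [G, E, F, A, D, C, B]
After 9 (swap(5, 0)): [C, E, F, A, D, G, B]
After 10 (rotate_left(4, 6, k=1)): [C, E, F, A, G, B, D]
After 11 (swap(5, 1)): [C, B, F, A, G, E, D]
After 12 (reverse(5, 6)): [C, B, F, A, G, D, E]
After 13 (reverse(1, 6)): [C, E, D, G, A, F, B]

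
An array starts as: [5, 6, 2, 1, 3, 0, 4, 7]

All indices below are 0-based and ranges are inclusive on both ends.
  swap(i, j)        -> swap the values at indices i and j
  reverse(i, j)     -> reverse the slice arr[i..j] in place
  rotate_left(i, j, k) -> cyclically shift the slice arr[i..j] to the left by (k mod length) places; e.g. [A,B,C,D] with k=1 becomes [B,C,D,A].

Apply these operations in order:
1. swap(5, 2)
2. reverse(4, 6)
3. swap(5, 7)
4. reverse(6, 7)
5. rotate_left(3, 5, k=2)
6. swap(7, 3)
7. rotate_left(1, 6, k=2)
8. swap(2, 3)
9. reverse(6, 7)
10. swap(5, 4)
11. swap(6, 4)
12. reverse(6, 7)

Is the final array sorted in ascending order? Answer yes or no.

Answer: no

Derivation:
After 1 (swap(5, 2)): [5, 6, 0, 1, 3, 2, 4, 7]
After 2 (reverse(4, 6)): [5, 6, 0, 1, 4, 2, 3, 7]
After 3 (swap(5, 7)): [5, 6, 0, 1, 4, 7, 3, 2]
After 4 (reverse(6, 7)): [5, 6, 0, 1, 4, 7, 2, 3]
After 5 (rotate_left(3, 5, k=2)): [5, 6, 0, 7, 1, 4, 2, 3]
After 6 (swap(7, 3)): [5, 6, 0, 3, 1, 4, 2, 7]
After 7 (rotate_left(1, 6, k=2)): [5, 3, 1, 4, 2, 6, 0, 7]
After 8 (swap(2, 3)): [5, 3, 4, 1, 2, 6, 0, 7]
After 9 (reverse(6, 7)): [5, 3, 4, 1, 2, 6, 7, 0]
After 10 (swap(5, 4)): [5, 3, 4, 1, 6, 2, 7, 0]
After 11 (swap(6, 4)): [5, 3, 4, 1, 7, 2, 6, 0]
After 12 (reverse(6, 7)): [5, 3, 4, 1, 7, 2, 0, 6]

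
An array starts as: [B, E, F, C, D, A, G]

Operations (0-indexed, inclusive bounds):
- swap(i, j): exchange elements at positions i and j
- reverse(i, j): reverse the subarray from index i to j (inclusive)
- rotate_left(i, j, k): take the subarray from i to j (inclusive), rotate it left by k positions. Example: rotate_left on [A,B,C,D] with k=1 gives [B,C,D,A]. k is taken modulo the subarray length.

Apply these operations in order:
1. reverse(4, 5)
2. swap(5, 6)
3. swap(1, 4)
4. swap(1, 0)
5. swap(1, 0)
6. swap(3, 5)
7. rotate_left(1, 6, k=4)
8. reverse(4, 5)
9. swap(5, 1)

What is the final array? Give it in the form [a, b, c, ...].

Answer: [B, F, D, A, G, C, E]

Derivation:
After 1 (reverse(4, 5)): [B, E, F, C, A, D, G]
After 2 (swap(5, 6)): [B, E, F, C, A, G, D]
After 3 (swap(1, 4)): [B, A, F, C, E, G, D]
After 4 (swap(1, 0)): [A, B, F, C, E, G, D]
After 5 (swap(1, 0)): [B, A, F, C, E, G, D]
After 6 (swap(3, 5)): [B, A, F, G, E, C, D]
After 7 (rotate_left(1, 6, k=4)): [B, C, D, A, F, G, E]
After 8 (reverse(4, 5)): [B, C, D, A, G, F, E]
After 9 (swap(5, 1)): [B, F, D, A, G, C, E]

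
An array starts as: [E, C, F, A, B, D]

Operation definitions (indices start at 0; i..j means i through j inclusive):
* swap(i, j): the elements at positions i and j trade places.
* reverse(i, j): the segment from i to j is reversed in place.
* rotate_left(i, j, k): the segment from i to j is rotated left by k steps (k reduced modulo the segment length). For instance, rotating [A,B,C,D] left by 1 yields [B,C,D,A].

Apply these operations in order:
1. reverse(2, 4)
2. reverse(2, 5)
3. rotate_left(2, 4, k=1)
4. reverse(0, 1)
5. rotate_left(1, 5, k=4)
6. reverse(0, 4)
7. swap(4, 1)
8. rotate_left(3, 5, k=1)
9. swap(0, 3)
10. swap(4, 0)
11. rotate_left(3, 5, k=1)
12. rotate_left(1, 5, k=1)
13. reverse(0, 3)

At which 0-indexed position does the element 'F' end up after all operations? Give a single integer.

Answer: 1

Derivation:
After 1 (reverse(2, 4)): [E, C, B, A, F, D]
After 2 (reverse(2, 5)): [E, C, D, F, A, B]
After 3 (rotate_left(2, 4, k=1)): [E, C, F, A, D, B]
After 4 (reverse(0, 1)): [C, E, F, A, D, B]
After 5 (rotate_left(1, 5, k=4)): [C, B, E, F, A, D]
After 6 (reverse(0, 4)): [A, F, E, B, C, D]
After 7 (swap(4, 1)): [A, C, E, B, F, D]
After 8 (rotate_left(3, 5, k=1)): [A, C, E, F, D, B]
After 9 (swap(0, 3)): [F, C, E, A, D, B]
After 10 (swap(4, 0)): [D, C, E, A, F, B]
After 11 (rotate_left(3, 5, k=1)): [D, C, E, F, B, A]
After 12 (rotate_left(1, 5, k=1)): [D, E, F, B, A, C]
After 13 (reverse(0, 3)): [B, F, E, D, A, C]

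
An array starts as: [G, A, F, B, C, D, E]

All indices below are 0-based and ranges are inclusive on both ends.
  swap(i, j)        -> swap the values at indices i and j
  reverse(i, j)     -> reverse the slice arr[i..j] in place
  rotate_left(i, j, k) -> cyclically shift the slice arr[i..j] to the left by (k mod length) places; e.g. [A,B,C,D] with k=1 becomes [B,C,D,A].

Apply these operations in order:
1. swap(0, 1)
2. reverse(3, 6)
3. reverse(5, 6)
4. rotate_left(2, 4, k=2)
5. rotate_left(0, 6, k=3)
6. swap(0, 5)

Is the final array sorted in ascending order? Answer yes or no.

Answer: no

Derivation:
After 1 (swap(0, 1)): [A, G, F, B, C, D, E]
After 2 (reverse(3, 6)): [A, G, F, E, D, C, B]
After 3 (reverse(5, 6)): [A, G, F, E, D, B, C]
After 4 (rotate_left(2, 4, k=2)): [A, G, D, F, E, B, C]
After 5 (rotate_left(0, 6, k=3)): [F, E, B, C, A, G, D]
After 6 (swap(0, 5)): [G, E, B, C, A, F, D]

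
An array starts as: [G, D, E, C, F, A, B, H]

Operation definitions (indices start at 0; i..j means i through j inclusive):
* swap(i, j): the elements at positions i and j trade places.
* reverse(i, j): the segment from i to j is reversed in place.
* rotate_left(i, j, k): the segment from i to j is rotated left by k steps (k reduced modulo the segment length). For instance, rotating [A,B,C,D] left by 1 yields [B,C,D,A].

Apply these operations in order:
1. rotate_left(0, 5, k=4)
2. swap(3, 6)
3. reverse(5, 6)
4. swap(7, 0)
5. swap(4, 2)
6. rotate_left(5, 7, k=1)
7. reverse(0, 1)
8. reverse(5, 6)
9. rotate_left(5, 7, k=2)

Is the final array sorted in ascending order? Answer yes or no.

After 1 (rotate_left(0, 5, k=4)): [F, A, G, D, E, C, B, H]
After 2 (swap(3, 6)): [F, A, G, B, E, C, D, H]
After 3 (reverse(5, 6)): [F, A, G, B, E, D, C, H]
After 4 (swap(7, 0)): [H, A, G, B, E, D, C, F]
After 5 (swap(4, 2)): [H, A, E, B, G, D, C, F]
After 6 (rotate_left(5, 7, k=1)): [H, A, E, B, G, C, F, D]
After 7 (reverse(0, 1)): [A, H, E, B, G, C, F, D]
After 8 (reverse(5, 6)): [A, H, E, B, G, F, C, D]
After 9 (rotate_left(5, 7, k=2)): [A, H, E, B, G, D, F, C]

Answer: no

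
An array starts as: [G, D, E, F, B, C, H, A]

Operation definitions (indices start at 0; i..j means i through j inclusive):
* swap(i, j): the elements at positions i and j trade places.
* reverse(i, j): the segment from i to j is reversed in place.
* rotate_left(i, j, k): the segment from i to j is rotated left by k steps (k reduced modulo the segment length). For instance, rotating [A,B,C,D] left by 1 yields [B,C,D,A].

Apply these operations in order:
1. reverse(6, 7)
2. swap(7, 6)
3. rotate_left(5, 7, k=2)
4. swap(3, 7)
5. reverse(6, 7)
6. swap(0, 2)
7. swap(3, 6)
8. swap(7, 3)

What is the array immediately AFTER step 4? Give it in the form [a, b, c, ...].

Answer: [G, D, E, H, B, A, C, F]

Derivation:
After 1 (reverse(6, 7)): [G, D, E, F, B, C, A, H]
After 2 (swap(7, 6)): [G, D, E, F, B, C, H, A]
After 3 (rotate_left(5, 7, k=2)): [G, D, E, F, B, A, C, H]
After 4 (swap(3, 7)): [G, D, E, H, B, A, C, F]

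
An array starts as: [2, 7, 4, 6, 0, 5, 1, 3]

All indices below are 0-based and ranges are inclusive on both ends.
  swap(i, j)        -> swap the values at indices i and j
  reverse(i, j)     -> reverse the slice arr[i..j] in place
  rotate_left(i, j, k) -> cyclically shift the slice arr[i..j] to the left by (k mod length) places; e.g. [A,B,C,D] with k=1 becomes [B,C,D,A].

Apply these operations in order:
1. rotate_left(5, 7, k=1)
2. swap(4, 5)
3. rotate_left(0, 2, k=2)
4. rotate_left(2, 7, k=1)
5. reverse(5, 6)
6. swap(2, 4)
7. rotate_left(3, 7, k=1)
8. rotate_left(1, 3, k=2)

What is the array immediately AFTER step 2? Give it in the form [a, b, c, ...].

After 1 (rotate_left(5, 7, k=1)): [2, 7, 4, 6, 0, 1, 3, 5]
After 2 (swap(4, 5)): [2, 7, 4, 6, 1, 0, 3, 5]

Answer: [2, 7, 4, 6, 1, 0, 3, 5]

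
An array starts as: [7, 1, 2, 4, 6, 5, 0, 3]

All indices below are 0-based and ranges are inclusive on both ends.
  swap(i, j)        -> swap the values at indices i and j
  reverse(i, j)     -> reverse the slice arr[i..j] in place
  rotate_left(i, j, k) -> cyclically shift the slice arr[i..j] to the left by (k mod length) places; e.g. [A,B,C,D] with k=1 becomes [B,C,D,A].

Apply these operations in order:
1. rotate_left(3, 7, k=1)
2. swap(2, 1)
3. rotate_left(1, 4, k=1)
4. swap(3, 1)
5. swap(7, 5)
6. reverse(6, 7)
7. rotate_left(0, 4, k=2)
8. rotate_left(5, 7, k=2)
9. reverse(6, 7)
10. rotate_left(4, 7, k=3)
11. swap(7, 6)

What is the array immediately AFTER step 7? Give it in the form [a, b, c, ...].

After 1 (rotate_left(3, 7, k=1)): [7, 1, 2, 6, 5, 0, 3, 4]
After 2 (swap(2, 1)): [7, 2, 1, 6, 5, 0, 3, 4]
After 3 (rotate_left(1, 4, k=1)): [7, 1, 6, 5, 2, 0, 3, 4]
After 4 (swap(3, 1)): [7, 5, 6, 1, 2, 0, 3, 4]
After 5 (swap(7, 5)): [7, 5, 6, 1, 2, 4, 3, 0]
After 6 (reverse(6, 7)): [7, 5, 6, 1, 2, 4, 0, 3]
After 7 (rotate_left(0, 4, k=2)): [6, 1, 2, 7, 5, 4, 0, 3]

Answer: [6, 1, 2, 7, 5, 4, 0, 3]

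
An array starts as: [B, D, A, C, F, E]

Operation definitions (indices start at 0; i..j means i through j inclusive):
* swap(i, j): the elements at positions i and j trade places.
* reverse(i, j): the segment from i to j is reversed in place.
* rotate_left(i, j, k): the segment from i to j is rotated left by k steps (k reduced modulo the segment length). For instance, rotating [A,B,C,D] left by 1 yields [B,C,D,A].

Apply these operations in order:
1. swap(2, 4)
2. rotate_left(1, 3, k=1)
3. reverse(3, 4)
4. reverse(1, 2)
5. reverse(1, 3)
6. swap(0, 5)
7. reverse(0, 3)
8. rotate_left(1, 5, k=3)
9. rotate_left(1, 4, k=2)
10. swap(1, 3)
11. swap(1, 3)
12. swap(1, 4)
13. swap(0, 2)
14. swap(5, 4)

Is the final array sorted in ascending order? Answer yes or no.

After 1 (swap(2, 4)): [B, D, F, C, A, E]
After 2 (rotate_left(1, 3, k=1)): [B, F, C, D, A, E]
After 3 (reverse(3, 4)): [B, F, C, A, D, E]
After 4 (reverse(1, 2)): [B, C, F, A, D, E]
After 5 (reverse(1, 3)): [B, A, F, C, D, E]
After 6 (swap(0, 5)): [E, A, F, C, D, B]
After 7 (reverse(0, 3)): [C, F, A, E, D, B]
After 8 (rotate_left(1, 5, k=3)): [C, D, B, F, A, E]
After 9 (rotate_left(1, 4, k=2)): [C, F, A, D, B, E]
After 10 (swap(1, 3)): [C, D, A, F, B, E]
After 11 (swap(1, 3)): [C, F, A, D, B, E]
After 12 (swap(1, 4)): [C, B, A, D, F, E]
After 13 (swap(0, 2)): [A, B, C, D, F, E]
After 14 (swap(5, 4)): [A, B, C, D, E, F]

Answer: yes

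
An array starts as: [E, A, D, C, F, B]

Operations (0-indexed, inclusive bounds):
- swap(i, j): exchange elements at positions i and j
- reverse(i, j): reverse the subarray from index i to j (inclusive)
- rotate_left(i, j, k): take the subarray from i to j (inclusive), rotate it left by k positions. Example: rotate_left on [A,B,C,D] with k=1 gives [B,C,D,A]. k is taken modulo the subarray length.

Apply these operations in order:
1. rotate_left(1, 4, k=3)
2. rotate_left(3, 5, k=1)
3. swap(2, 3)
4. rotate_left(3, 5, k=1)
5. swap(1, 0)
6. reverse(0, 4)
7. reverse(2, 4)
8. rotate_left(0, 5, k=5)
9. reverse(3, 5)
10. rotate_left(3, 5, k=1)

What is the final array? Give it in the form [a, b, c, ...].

After 1 (rotate_left(1, 4, k=3)): [E, F, A, D, C, B]
After 2 (rotate_left(3, 5, k=1)): [E, F, A, C, B, D]
After 3 (swap(2, 3)): [E, F, C, A, B, D]
After 4 (rotate_left(3, 5, k=1)): [E, F, C, B, D, A]
After 5 (swap(1, 0)): [F, E, C, B, D, A]
After 6 (reverse(0, 4)): [D, B, C, E, F, A]
After 7 (reverse(2, 4)): [D, B, F, E, C, A]
After 8 (rotate_left(0, 5, k=5)): [A, D, B, F, E, C]
After 9 (reverse(3, 5)): [A, D, B, C, E, F]
After 10 (rotate_left(3, 5, k=1)): [A, D, B, E, F, C]

Answer: [A, D, B, E, F, C]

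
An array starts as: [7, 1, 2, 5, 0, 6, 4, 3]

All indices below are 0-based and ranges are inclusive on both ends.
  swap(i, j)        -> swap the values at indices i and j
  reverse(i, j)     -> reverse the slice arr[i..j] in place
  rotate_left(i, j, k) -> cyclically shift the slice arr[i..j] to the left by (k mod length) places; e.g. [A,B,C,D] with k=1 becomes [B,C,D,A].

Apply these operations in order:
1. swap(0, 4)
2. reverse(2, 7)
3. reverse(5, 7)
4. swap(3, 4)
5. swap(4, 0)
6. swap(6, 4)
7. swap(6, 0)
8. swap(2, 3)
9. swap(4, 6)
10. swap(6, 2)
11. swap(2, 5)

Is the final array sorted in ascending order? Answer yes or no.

Answer: yes

Derivation:
After 1 (swap(0, 4)): [0, 1, 2, 5, 7, 6, 4, 3]
After 2 (reverse(2, 7)): [0, 1, 3, 4, 6, 7, 5, 2]
After 3 (reverse(5, 7)): [0, 1, 3, 4, 6, 2, 5, 7]
After 4 (swap(3, 4)): [0, 1, 3, 6, 4, 2, 5, 7]
After 5 (swap(4, 0)): [4, 1, 3, 6, 0, 2, 5, 7]
After 6 (swap(6, 4)): [4, 1, 3, 6, 5, 2, 0, 7]
After 7 (swap(6, 0)): [0, 1, 3, 6, 5, 2, 4, 7]
After 8 (swap(2, 3)): [0, 1, 6, 3, 5, 2, 4, 7]
After 9 (swap(4, 6)): [0, 1, 6, 3, 4, 2, 5, 7]
After 10 (swap(6, 2)): [0, 1, 5, 3, 4, 2, 6, 7]
After 11 (swap(2, 5)): [0, 1, 2, 3, 4, 5, 6, 7]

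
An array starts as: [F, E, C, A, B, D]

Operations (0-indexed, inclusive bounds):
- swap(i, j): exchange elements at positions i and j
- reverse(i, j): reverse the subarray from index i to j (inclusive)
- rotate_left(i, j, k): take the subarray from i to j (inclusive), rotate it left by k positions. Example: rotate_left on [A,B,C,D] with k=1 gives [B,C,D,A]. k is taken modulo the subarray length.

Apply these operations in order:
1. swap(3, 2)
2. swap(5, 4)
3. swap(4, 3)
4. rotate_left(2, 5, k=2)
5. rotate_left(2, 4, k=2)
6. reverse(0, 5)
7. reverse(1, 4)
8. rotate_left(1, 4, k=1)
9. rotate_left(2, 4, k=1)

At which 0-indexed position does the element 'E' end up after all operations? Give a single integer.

Answer: 3

Derivation:
After 1 (swap(3, 2)): [F, E, A, C, B, D]
After 2 (swap(5, 4)): [F, E, A, C, D, B]
After 3 (swap(4, 3)): [F, E, A, D, C, B]
After 4 (rotate_left(2, 5, k=2)): [F, E, C, B, A, D]
After 5 (rotate_left(2, 4, k=2)): [F, E, A, C, B, D]
After 6 (reverse(0, 5)): [D, B, C, A, E, F]
After 7 (reverse(1, 4)): [D, E, A, C, B, F]
After 8 (rotate_left(1, 4, k=1)): [D, A, C, B, E, F]
After 9 (rotate_left(2, 4, k=1)): [D, A, B, E, C, F]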